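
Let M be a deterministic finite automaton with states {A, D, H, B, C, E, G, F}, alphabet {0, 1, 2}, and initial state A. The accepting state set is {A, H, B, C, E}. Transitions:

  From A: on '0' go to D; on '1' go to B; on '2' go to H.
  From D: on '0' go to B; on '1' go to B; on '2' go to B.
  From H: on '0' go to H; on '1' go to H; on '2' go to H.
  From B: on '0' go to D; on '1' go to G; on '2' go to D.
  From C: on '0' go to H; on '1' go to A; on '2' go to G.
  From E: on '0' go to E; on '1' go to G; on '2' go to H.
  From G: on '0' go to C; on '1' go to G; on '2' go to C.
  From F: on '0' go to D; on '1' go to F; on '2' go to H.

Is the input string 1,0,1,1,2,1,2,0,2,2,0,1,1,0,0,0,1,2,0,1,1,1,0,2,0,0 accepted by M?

Yes

A → B → D → B → G → C → A → H → H → H → H → H → H → H → H → H → H → H → H → H → H → H → H → H → H → H → H
End state H is accepting.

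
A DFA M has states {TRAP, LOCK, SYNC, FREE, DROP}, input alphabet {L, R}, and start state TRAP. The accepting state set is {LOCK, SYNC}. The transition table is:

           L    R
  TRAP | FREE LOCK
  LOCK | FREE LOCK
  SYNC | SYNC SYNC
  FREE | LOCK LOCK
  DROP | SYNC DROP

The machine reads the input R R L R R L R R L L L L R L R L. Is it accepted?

No

start at TRAP
read 'R': TRAP → LOCK
read 'R': LOCK → LOCK
read 'L': LOCK → FREE
read 'R': FREE → LOCK
read 'R': LOCK → LOCK
read 'L': LOCK → FREE
read 'R': FREE → LOCK
read 'R': LOCK → LOCK
read 'L': LOCK → FREE
read 'L': FREE → LOCK
read 'L': LOCK → FREE
read 'L': FREE → LOCK
read 'R': LOCK → LOCK
read 'L': LOCK → FREE
read 'R': FREE → LOCK
read 'L': LOCK → FREE
End state FREE is not accepting.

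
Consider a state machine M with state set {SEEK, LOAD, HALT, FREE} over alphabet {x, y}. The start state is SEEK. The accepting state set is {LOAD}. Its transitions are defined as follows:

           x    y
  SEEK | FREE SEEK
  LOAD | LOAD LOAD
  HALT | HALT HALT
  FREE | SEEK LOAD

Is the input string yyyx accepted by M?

No

start at SEEK
read 'y': SEEK → SEEK
read 'y': SEEK → SEEK
read 'y': SEEK → SEEK
read 'x': SEEK → FREE
End state FREE is not accepting.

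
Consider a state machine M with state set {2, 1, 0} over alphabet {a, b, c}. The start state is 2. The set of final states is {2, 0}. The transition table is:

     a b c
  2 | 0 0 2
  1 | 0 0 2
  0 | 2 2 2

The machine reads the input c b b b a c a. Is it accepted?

start at 2
read 'c': 2 → 2
read 'b': 2 → 0
read 'b': 0 → 2
read 'b': 2 → 0
read 'a': 0 → 2
read 'c': 2 → 2
read 'a': 2 → 0
End state 0 is accepting.

Yes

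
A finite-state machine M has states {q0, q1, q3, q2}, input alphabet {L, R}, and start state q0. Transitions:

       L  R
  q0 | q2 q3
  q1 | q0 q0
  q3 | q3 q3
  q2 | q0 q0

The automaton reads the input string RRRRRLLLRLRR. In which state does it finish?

Trace: q0 -R-> q3 -R-> q3 -R-> q3 -R-> q3 -R-> q3 -L-> q3 -L-> q3 -L-> q3 -R-> q3 -L-> q3 -R-> q3 -R-> q3

q3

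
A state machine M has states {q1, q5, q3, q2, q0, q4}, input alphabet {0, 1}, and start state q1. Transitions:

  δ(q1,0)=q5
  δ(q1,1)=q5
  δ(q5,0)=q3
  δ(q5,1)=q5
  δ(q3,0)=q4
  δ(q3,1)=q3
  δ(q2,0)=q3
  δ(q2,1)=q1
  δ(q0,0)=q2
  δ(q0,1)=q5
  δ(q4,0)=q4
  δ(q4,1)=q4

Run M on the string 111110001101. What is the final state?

q4

start at q1
read '1': q1 → q5
read '1': q5 → q5
read '1': q5 → q5
read '1': q5 → q5
read '1': q5 → q5
read '0': q5 → q3
read '0': q3 → q4
read '0': q4 → q4
read '1': q4 → q4
read '1': q4 → q4
read '0': q4 → q4
read '1': q4 → q4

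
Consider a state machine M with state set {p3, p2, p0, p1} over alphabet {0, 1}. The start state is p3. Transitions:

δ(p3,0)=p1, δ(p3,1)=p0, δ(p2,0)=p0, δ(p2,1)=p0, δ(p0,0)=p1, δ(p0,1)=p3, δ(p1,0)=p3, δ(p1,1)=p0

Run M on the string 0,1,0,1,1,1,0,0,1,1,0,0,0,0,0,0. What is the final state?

p3

start at p3
read '0': p3 → p1
read '1': p1 → p0
read '0': p0 → p1
read '1': p1 → p0
read '1': p0 → p3
read '1': p3 → p0
read '0': p0 → p1
read '0': p1 → p3
read '1': p3 → p0
read '1': p0 → p3
read '0': p3 → p1
read '0': p1 → p3
read '0': p3 → p1
read '0': p1 → p3
read '0': p3 → p1
read '0': p1 → p3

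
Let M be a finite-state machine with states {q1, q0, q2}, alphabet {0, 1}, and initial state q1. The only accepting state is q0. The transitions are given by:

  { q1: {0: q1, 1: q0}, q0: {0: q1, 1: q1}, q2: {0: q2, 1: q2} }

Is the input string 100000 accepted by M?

q1 → q0 → q1 → q1 → q1 → q1 → q1
End state q1 is not accepting.

No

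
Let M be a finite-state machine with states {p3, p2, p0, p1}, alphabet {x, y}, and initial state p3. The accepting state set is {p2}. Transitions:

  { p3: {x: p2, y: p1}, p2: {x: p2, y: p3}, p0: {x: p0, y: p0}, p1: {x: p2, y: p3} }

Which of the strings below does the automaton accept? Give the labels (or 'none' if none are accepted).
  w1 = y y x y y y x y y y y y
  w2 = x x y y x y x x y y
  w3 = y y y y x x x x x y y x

w1: p3 → p1 → p3 → p2 → p3 → p1 → p3 → p2 → p3 → p1 → p3 → p1 → p3  → end p3, rejected
w2: p3 → p2 → p2 → p3 → p1 → p2 → p3 → p2 → p2 → p3 → p1  → end p1, rejected
w3: p3 → p1 → p3 → p1 → p3 → p2 → p2 → p2 → p2 → p2 → p3 → p1 → p2  → end p2, accepted

w3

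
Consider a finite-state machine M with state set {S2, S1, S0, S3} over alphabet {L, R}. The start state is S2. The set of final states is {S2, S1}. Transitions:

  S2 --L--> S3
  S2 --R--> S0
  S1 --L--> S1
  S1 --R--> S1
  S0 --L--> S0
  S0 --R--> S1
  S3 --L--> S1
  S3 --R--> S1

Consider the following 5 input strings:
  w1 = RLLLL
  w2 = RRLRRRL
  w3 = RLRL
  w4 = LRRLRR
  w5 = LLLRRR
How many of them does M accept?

4

w1: Trace: S2 -R-> S0 -L-> S0 -L-> S0 -L-> S0 -L-> S0  → end S0, rejected
w2: Trace: S2 -R-> S0 -R-> S1 -L-> S1 -R-> S1 -R-> S1 -R-> S1 -L-> S1  → end S1, accepted
w3: Trace: S2 -R-> S0 -L-> S0 -R-> S1 -L-> S1  → end S1, accepted
w4: Trace: S2 -L-> S3 -R-> S1 -R-> S1 -L-> S1 -R-> S1 -R-> S1  → end S1, accepted
w5: Trace: S2 -L-> S3 -L-> S1 -L-> S1 -R-> S1 -R-> S1 -R-> S1  → end S1, accepted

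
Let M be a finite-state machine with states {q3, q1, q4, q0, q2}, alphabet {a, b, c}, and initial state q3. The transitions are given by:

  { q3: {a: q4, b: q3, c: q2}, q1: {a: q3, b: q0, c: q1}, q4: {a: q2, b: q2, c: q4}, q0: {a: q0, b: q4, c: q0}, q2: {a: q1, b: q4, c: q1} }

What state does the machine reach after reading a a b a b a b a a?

q1

Trace: q3 -a-> q4 -a-> q2 -b-> q4 -a-> q2 -b-> q4 -a-> q2 -b-> q4 -a-> q2 -a-> q1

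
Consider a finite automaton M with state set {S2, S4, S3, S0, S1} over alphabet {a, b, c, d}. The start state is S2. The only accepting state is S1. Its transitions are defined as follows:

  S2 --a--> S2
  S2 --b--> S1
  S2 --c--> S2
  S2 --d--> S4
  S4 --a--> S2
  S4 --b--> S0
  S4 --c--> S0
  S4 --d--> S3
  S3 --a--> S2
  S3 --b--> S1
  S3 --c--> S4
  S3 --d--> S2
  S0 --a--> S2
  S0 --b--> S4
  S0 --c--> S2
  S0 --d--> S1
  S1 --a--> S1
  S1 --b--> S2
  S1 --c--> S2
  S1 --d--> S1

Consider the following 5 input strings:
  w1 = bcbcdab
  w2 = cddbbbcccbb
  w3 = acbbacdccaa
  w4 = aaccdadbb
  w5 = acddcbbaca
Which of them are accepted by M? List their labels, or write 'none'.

w1

w1:
  start at S2
  read 'b': S2 → S1
  read 'c': S1 → S2
  read 'b': S2 → S1
  read 'c': S1 → S2
  read 'd': S2 → S4
  read 'a': S4 → S2
  read 'b': S2 → S1
  end S1, accepted
w2:
  start at S2
  read 'c': S2 → S2
  read 'd': S2 → S4
  read 'd': S4 → S3
  read 'b': S3 → S1
  read 'b': S1 → S2
  read 'b': S2 → S1
  read 'c': S1 → S2
  read 'c': S2 → S2
  read 'c': S2 → S2
  read 'b': S2 → S1
  read 'b': S1 → S2
  end S2, rejected
w3:
  start at S2
  read 'a': S2 → S2
  read 'c': S2 → S2
  read 'b': S2 → S1
  read 'b': S1 → S2
  read 'a': S2 → S2
  read 'c': S2 → S2
  read 'd': S2 → S4
  read 'c': S4 → S0
  read 'c': S0 → S2
  read 'a': S2 → S2
  read 'a': S2 → S2
  end S2, rejected
w4:
  start at S2
  read 'a': S2 → S2
  read 'a': S2 → S2
  read 'c': S2 → S2
  read 'c': S2 → S2
  read 'd': S2 → S4
  read 'a': S4 → S2
  read 'd': S2 → S4
  read 'b': S4 → S0
  read 'b': S0 → S4
  end S4, rejected
w5:
  start at S2
  read 'a': S2 → S2
  read 'c': S2 → S2
  read 'd': S2 → S4
  read 'd': S4 → S3
  read 'c': S3 → S4
  read 'b': S4 → S0
  read 'b': S0 → S4
  read 'a': S4 → S2
  read 'c': S2 → S2
  read 'a': S2 → S2
  end S2, rejected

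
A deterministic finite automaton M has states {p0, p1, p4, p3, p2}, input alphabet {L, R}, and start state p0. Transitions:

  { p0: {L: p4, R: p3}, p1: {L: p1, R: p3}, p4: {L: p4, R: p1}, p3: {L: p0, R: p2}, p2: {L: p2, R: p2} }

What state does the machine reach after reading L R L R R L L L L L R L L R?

p2

p0 → p4 → p1 → p1 → p3 → p2 → p2 → p2 → p2 → p2 → p2 → p2 → p2 → p2 → p2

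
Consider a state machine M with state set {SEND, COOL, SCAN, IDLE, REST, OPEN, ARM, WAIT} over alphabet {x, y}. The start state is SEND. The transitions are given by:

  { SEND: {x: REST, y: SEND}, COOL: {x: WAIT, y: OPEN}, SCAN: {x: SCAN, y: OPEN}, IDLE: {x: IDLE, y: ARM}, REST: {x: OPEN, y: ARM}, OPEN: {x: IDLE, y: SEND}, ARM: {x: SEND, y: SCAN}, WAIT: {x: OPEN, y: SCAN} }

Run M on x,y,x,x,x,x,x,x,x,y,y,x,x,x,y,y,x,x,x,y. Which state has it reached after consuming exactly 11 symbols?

SCAN

SEND → REST → ARM → SEND → REST → OPEN → IDLE → IDLE → IDLE → IDLE → ARM → SCAN
After 11 symbols: SCAN.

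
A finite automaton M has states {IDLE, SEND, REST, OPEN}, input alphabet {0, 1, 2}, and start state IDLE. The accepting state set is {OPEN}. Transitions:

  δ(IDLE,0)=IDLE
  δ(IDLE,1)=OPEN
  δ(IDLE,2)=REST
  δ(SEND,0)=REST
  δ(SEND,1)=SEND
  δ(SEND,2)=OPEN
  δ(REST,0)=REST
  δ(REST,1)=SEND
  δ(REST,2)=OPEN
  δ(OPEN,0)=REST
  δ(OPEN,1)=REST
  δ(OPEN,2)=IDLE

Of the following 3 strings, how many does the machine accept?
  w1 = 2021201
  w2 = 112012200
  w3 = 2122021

0

w1:
  start at IDLE
  read '2': IDLE → REST
  read '0': REST → REST
  read '2': REST → OPEN
  read '1': OPEN → REST
  read '2': REST → OPEN
  read '0': OPEN → REST
  read '1': REST → SEND
  end SEND, rejected
w2:
  start at IDLE
  read '1': IDLE → OPEN
  read '1': OPEN → REST
  read '2': REST → OPEN
  read '0': OPEN → REST
  read '1': REST → SEND
  read '2': SEND → OPEN
  read '2': OPEN → IDLE
  read '0': IDLE → IDLE
  read '0': IDLE → IDLE
  end IDLE, rejected
w3:
  start at IDLE
  read '2': IDLE → REST
  read '1': REST → SEND
  read '2': SEND → OPEN
  read '2': OPEN → IDLE
  read '0': IDLE → IDLE
  read '2': IDLE → REST
  read '1': REST → SEND
  end SEND, rejected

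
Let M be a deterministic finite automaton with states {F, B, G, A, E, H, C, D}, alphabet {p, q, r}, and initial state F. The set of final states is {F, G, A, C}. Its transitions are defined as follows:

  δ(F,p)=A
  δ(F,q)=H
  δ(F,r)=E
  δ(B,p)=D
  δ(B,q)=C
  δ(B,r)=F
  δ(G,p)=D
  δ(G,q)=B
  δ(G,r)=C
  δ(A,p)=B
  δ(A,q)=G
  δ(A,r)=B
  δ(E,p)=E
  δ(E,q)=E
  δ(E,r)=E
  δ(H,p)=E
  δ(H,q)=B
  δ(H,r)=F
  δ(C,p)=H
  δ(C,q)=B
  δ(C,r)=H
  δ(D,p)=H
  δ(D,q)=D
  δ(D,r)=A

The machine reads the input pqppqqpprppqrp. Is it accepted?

No

F → A → G → D → H → B → C → H → E → E → E → E → E → E → E
End state E is not accepting.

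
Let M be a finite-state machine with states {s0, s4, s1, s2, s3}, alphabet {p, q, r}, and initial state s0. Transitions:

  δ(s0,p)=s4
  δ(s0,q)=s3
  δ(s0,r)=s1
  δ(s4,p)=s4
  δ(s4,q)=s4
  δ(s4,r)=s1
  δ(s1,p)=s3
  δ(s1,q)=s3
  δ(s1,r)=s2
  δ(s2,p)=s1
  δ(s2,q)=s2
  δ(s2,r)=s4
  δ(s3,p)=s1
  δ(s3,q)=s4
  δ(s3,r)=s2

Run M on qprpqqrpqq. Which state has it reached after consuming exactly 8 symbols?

s0 → s3 → s1 → s2 → s1 → s3 → s4 → s1 → s3
After 8 symbols: s3.

s3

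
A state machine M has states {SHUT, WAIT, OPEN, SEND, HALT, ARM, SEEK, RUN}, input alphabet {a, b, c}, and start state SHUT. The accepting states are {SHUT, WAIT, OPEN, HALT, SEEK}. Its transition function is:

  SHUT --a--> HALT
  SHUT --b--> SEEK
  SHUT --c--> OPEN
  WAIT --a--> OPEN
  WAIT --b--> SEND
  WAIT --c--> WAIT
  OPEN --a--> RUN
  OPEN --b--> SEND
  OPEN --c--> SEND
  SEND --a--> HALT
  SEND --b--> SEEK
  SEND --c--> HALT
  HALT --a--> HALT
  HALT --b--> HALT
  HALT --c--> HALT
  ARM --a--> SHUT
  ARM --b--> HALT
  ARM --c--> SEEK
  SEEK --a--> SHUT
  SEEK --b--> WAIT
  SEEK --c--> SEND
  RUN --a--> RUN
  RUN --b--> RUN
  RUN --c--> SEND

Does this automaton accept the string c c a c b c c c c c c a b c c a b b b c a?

Yes

SHUT → OPEN → SEND → HALT → HALT → HALT → HALT → HALT → HALT → HALT → HALT → HALT → HALT → HALT → HALT → HALT → HALT → HALT → HALT → HALT → HALT → HALT
End state HALT is accepting.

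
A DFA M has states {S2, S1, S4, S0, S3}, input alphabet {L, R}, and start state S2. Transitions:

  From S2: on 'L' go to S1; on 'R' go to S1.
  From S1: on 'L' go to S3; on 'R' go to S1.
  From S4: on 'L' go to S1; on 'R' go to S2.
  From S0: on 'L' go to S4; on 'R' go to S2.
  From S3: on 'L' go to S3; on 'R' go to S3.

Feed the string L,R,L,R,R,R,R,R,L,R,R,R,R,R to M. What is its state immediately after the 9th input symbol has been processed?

S3

S2 → S1 → S1 → S3 → S3 → S3 → S3 → S3 → S3 → S3
After 9 symbols: S3.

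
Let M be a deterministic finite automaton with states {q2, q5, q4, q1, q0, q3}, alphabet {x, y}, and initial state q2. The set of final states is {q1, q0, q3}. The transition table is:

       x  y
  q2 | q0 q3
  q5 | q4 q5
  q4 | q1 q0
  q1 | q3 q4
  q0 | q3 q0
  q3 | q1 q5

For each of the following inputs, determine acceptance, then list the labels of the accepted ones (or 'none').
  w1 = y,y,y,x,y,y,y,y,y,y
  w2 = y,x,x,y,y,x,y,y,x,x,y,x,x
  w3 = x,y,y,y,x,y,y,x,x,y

w1: Trace: q2 -y-> q3 -y-> q5 -y-> q5 -x-> q4 -y-> q0 -y-> q0 -y-> q0 -y-> q0 -y-> q0 -y-> q0  → end q0, accepted
w2: Trace: q2 -y-> q3 -x-> q1 -x-> q3 -y-> q5 -y-> q5 -x-> q4 -y-> q0 -y-> q0 -x-> q3 -x-> q1 -y-> q4 -x-> q1 -x-> q3  → end q3, accepted
w3: Trace: q2 -x-> q0 -y-> q0 -y-> q0 -y-> q0 -x-> q3 -y-> q5 -y-> q5 -x-> q4 -x-> q1 -y-> q4  → end q4, rejected

w1, w2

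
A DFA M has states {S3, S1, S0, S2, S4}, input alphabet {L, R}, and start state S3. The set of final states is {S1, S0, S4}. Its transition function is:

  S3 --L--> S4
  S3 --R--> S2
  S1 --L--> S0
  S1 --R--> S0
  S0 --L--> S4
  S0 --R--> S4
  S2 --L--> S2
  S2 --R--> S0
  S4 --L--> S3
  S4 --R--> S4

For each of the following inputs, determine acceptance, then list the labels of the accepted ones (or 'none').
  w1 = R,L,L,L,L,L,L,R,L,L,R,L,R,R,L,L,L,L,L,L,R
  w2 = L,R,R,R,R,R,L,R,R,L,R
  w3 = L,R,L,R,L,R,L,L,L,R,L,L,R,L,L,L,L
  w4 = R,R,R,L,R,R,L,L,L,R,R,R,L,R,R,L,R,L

w1: Trace: S3 -R-> S2 -L-> S2 -L-> S2 -L-> S2 -L-> S2 -L-> S2 -L-> S2 -R-> S0 -L-> S4 -L-> S3 -R-> S2 -L-> S2 -R-> S0 -R-> S4 -L-> S3 -L-> S4 -L-> S3 -L-> S4 -L-> S3 -L-> S4 -R-> S4  → end S4, accepted
w2: Trace: S3 -L-> S4 -R-> S4 -R-> S4 -R-> S4 -R-> S4 -R-> S4 -L-> S3 -R-> S2 -R-> S0 -L-> S4 -R-> S4  → end S4, accepted
w3: Trace: S3 -L-> S4 -R-> S4 -L-> S3 -R-> S2 -L-> S2 -R-> S0 -L-> S4 -L-> S3 -L-> S4 -R-> S4 -L-> S3 -L-> S4 -R-> S4 -L-> S3 -L-> S4 -L-> S3 -L-> S4  → end S4, accepted
w4: Trace: S3 -R-> S2 -R-> S0 -R-> S4 -L-> S3 -R-> S2 -R-> S0 -L-> S4 -L-> S3 -L-> S4 -R-> S4 -R-> S4 -R-> S4 -L-> S3 -R-> S2 -R-> S0 -L-> S4 -R-> S4 -L-> S3  → end S3, rejected

w1, w2, w3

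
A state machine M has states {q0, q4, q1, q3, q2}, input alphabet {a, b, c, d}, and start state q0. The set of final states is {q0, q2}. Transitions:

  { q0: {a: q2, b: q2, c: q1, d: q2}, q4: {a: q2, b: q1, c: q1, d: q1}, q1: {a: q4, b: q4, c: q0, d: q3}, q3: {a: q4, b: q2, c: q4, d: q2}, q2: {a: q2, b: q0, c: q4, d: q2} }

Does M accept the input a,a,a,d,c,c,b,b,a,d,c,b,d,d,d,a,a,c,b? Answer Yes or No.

start at q0
read 'a': q0 → q2
read 'a': q2 → q2
read 'a': q2 → q2
read 'd': q2 → q2
read 'c': q2 → q4
read 'c': q4 → q1
read 'b': q1 → q4
read 'b': q4 → q1
read 'a': q1 → q4
read 'd': q4 → q1
read 'c': q1 → q0
read 'b': q0 → q2
read 'd': q2 → q2
read 'd': q2 → q2
read 'd': q2 → q2
read 'a': q2 → q2
read 'a': q2 → q2
read 'c': q2 → q4
read 'b': q4 → q1
End state q1 is not accepting.

No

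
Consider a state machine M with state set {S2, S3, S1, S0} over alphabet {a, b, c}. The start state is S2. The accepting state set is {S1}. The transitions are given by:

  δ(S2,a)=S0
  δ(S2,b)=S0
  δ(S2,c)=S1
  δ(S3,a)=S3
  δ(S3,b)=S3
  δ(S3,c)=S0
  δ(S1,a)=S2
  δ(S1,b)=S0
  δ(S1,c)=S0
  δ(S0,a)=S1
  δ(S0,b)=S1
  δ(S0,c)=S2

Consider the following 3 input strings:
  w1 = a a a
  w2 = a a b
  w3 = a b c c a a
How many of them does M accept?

w1:
  start at S2
  read 'a': S2 → S0
  read 'a': S0 → S1
  read 'a': S1 → S2
  end S2, rejected
w2:
  start at S2
  read 'a': S2 → S0
  read 'a': S0 → S1
  read 'b': S1 → S0
  end S0, rejected
w3:
  start at S2
  read 'a': S2 → S0
  read 'b': S0 → S1
  read 'c': S1 → S0
  read 'c': S0 → S2
  read 'a': S2 → S0
  read 'a': S0 → S1
  end S1, accepted

1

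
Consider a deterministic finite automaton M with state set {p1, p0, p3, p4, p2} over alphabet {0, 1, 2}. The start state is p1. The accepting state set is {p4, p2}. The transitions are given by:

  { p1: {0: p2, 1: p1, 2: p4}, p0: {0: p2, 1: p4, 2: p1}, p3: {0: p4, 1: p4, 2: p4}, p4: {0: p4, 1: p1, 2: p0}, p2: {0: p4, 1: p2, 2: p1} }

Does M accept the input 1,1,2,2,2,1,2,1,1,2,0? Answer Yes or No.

start at p1
read '1': p1 → p1
read '1': p1 → p1
read '2': p1 → p4
read '2': p4 → p0
read '2': p0 → p1
read '1': p1 → p1
read '2': p1 → p4
read '1': p4 → p1
read '1': p1 → p1
read '2': p1 → p4
read '0': p4 → p4
End state p4 is accepting.

Yes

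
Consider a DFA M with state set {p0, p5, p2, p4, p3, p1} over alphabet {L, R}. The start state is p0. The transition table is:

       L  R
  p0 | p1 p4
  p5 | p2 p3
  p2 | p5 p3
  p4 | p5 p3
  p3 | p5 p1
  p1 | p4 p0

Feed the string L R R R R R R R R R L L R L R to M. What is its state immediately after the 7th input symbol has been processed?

p4

start at p0
read 'L': p0 → p1
read 'R': p1 → p0
read 'R': p0 → p4
read 'R': p4 → p3
read 'R': p3 → p1
read 'R': p1 → p0
read 'R': p0 → p4
After 7 symbols: p4.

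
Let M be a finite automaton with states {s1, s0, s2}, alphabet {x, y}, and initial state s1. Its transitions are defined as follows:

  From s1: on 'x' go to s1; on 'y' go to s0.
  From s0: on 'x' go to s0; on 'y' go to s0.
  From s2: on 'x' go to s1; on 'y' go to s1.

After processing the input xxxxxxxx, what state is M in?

s1

s1 → s1 → s1 → s1 → s1 → s1 → s1 → s1 → s1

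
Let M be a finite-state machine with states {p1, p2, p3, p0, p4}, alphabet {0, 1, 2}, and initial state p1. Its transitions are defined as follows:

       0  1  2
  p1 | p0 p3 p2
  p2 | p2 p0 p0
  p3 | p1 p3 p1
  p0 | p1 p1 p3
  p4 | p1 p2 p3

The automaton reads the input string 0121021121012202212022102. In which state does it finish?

p2

start at p1
read '0': p1 → p0
read '1': p0 → p1
read '2': p1 → p2
read '1': p2 → p0
read '0': p0 → p1
read '2': p1 → p2
read '1': p2 → p0
read '1': p0 → p1
read '2': p1 → p2
read '1': p2 → p0
read '0': p0 → p1
read '1': p1 → p3
read '2': p3 → p1
read '2': p1 → p2
read '0': p2 → p2
read '2': p2 → p0
read '2': p0 → p3
read '1': p3 → p3
read '2': p3 → p1
read '0': p1 → p0
read '2': p0 → p3
read '2': p3 → p1
read '1': p1 → p3
read '0': p3 → p1
read '2': p1 → p2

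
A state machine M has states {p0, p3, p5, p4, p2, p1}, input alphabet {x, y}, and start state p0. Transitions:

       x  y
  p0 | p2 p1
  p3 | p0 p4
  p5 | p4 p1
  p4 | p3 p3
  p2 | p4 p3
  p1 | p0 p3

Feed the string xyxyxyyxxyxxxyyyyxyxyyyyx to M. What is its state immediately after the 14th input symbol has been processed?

p0 → p2 → p3 → p0 → p1 → p0 → p1 → p3 → p0 → p2 → p3 → p0 → p2 → p4 → p3
After 14 symbols: p3.

p3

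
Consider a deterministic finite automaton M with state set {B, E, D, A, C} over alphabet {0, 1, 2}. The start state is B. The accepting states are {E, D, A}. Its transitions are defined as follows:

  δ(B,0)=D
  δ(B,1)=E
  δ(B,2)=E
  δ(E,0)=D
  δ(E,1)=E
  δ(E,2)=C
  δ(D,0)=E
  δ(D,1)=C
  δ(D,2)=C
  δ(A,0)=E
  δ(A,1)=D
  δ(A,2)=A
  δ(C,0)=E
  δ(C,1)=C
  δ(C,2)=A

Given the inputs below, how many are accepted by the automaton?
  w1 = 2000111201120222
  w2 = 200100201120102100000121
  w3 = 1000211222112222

w1: Trace: B -2-> E -0-> D -0-> E -0-> D -1-> C -1-> C -1-> C -2-> A -0-> E -1-> E -1-> E -2-> C -0-> E -2-> C -2-> A -2-> A  → end A, accepted
w2: Trace: B -2-> E -0-> D -0-> E -1-> E -0-> D -0-> E -2-> C -0-> E -1-> E -1-> E -2-> C -0-> E -1-> E -0-> D -2-> C -1-> C -0-> E -0-> D -0-> E -0-> D -0-> E -1-> E -2-> C -1-> C  → end C, rejected
w3: Trace: B -1-> E -0-> D -0-> E -0-> D -2-> C -1-> C -1-> C -2-> A -2-> A -2-> A -1-> D -1-> C -2-> A -2-> A -2-> A -2-> A  → end A, accepted

2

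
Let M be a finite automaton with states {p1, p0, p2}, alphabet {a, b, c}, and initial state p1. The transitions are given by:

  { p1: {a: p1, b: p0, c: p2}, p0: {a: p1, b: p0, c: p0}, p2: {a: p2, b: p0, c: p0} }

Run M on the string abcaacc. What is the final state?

p0

Trace: p1 -a-> p1 -b-> p0 -c-> p0 -a-> p1 -a-> p1 -c-> p2 -c-> p0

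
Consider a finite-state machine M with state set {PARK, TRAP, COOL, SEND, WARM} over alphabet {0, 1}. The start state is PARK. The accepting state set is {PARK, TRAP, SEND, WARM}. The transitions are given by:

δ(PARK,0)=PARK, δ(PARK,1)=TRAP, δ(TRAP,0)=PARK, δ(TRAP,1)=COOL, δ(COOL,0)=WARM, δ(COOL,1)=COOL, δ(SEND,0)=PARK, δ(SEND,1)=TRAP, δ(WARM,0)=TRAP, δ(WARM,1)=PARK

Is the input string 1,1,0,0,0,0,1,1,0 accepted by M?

Yes

Trace: PARK -1-> TRAP -1-> COOL -0-> WARM -0-> TRAP -0-> PARK -0-> PARK -1-> TRAP -1-> COOL -0-> WARM
End state WARM is accepting.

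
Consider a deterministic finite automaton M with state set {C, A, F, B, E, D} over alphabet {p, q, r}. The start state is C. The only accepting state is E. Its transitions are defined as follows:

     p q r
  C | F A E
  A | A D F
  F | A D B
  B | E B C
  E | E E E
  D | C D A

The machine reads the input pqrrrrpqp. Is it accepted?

C → F → D → A → F → B → C → F → D → C
End state C is not accepting.

No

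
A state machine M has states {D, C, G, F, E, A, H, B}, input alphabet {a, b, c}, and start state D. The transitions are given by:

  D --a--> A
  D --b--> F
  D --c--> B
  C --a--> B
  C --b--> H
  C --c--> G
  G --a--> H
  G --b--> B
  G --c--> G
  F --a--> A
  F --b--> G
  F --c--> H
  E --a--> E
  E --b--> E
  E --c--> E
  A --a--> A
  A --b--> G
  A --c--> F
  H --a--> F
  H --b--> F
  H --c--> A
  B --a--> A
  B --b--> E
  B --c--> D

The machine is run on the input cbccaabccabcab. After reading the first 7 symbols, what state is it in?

start at D
read 'c': D → B
read 'b': B → E
read 'c': E → E
read 'c': E → E
read 'a': E → E
read 'a': E → E
read 'b': E → E
After 7 symbols: E.

E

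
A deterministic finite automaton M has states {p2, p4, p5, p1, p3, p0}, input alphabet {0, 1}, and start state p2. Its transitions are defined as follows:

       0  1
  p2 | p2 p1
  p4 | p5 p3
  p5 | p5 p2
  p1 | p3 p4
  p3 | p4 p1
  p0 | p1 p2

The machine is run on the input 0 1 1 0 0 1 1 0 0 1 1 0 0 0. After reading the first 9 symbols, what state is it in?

p4

start at p2
read '0': p2 → p2
read '1': p2 → p1
read '1': p1 → p4
read '0': p4 → p5
read '0': p5 → p5
read '1': p5 → p2
read '1': p2 → p1
read '0': p1 → p3
read '0': p3 → p4
After 9 symbols: p4.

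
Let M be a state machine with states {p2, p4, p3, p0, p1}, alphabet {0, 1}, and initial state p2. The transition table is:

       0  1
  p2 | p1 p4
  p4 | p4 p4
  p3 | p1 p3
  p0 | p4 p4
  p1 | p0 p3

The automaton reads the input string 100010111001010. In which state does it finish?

start at p2
read '1': p2 → p4
read '0': p4 → p4
read '0': p4 → p4
read '0': p4 → p4
read '1': p4 → p4
read '0': p4 → p4
read '1': p4 → p4
read '1': p4 → p4
read '1': p4 → p4
read '0': p4 → p4
read '0': p4 → p4
read '1': p4 → p4
read '0': p4 → p4
read '1': p4 → p4
read '0': p4 → p4

p4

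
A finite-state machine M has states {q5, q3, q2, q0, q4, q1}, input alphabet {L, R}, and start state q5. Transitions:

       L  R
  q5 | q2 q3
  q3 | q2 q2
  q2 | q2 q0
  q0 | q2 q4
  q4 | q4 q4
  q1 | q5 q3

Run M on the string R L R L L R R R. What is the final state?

start at q5
read 'R': q5 → q3
read 'L': q3 → q2
read 'R': q2 → q0
read 'L': q0 → q2
read 'L': q2 → q2
read 'R': q2 → q0
read 'R': q0 → q4
read 'R': q4 → q4

q4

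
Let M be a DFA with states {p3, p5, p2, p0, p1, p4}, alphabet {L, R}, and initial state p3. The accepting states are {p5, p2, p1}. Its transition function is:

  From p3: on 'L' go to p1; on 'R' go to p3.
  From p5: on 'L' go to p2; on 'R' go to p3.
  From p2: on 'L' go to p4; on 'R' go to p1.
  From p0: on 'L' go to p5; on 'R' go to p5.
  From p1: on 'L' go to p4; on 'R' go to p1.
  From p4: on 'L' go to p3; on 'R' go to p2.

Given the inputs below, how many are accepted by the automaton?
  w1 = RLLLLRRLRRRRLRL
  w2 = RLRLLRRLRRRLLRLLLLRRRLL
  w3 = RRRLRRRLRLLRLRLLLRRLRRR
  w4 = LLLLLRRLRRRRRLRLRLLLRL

1

w1:
  start at p3
  read 'R': p3 → p3
  read 'L': p3 → p1
  read 'L': p1 → p4
  read 'L': p4 → p3
  read 'L': p3 → p1
  read 'R': p1 → p1
  read 'R': p1 → p1
  read 'L': p1 → p4
  read 'R': p4 → p2
  read 'R': p2 → p1
  read 'R': p1 → p1
  read 'R': p1 → p1
  read 'L': p1 → p4
  read 'R': p4 → p2
  read 'L': p2 → p4
  end p4, rejected
w2:
  start at p3
  read 'R': p3 → p3
  read 'L': p3 → p1
  read 'R': p1 → p1
  read 'L': p1 → p4
  read 'L': p4 → p3
  read 'R': p3 → p3
  read 'R': p3 → p3
  read 'L': p3 → p1
  read 'R': p1 → p1
  read 'R': p1 → p1
  read 'R': p1 → p1
  read 'L': p1 → p4
  read 'L': p4 → p3
  read 'R': p3 → p3
  read 'L': p3 → p1
  read 'L': p1 → p4
  read 'L': p4 → p3
  read 'L': p3 → p1
  read 'R': p1 → p1
  read 'R': p1 → p1
  read 'R': p1 → p1
  read 'L': p1 → p4
  read 'L': p4 → p3
  end p3, rejected
w3:
  start at p3
  read 'R': p3 → p3
  read 'R': p3 → p3
  read 'R': p3 → p3
  read 'L': p3 → p1
  read 'R': p1 → p1
  read 'R': p1 → p1
  read 'R': p1 → p1
  read 'L': p1 → p4
  read 'R': p4 → p2
  read 'L': p2 → p4
  read 'L': p4 → p3
  read 'R': p3 → p3
  read 'L': p3 → p1
  read 'R': p1 → p1
  read 'L': p1 → p4
  read 'L': p4 → p3
  read 'L': p3 → p1
  read 'R': p1 → p1
  read 'R': p1 → p1
  read 'L': p1 → p4
  read 'R': p4 → p2
  read 'R': p2 → p1
  read 'R': p1 → p1
  end p1, accepted
w4:
  start at p3
  read 'L': p3 → p1
  read 'L': p1 → p4
  read 'L': p4 → p3
  read 'L': p3 → p1
  read 'L': p1 → p4
  read 'R': p4 → p2
  read 'R': p2 → p1
  read 'L': p1 → p4
  read 'R': p4 → p2
  read 'R': p2 → p1
  read 'R': p1 → p1
  read 'R': p1 → p1
  read 'R': p1 → p1
  read 'L': p1 → p4
  read 'R': p4 → p2
  read 'L': p2 → p4
  read 'R': p4 → p2
  read 'L': p2 → p4
  read 'L': p4 → p3
  read 'L': p3 → p1
  read 'R': p1 → p1
  read 'L': p1 → p4
  end p4, rejected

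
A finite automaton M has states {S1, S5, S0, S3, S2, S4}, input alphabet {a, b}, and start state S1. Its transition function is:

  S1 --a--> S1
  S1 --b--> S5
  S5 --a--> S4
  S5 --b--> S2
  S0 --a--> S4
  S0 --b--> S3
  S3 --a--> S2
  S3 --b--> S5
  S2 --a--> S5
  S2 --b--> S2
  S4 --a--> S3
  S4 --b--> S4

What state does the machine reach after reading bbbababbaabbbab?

S5

S1 → S5 → S2 → S2 → S5 → S2 → S5 → S2 → S2 → S5 → S4 → S4 → S4 → S4 → S3 → S5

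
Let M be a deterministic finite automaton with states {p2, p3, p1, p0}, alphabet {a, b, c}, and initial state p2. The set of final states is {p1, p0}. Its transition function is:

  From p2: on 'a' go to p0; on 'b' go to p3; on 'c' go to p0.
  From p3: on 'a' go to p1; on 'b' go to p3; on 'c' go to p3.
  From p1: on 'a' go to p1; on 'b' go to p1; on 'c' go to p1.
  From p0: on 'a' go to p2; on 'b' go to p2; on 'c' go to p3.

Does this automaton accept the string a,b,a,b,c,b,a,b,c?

Trace: p2 -a-> p0 -b-> p2 -a-> p0 -b-> p2 -c-> p0 -b-> p2 -a-> p0 -b-> p2 -c-> p0
End state p0 is accepting.

Yes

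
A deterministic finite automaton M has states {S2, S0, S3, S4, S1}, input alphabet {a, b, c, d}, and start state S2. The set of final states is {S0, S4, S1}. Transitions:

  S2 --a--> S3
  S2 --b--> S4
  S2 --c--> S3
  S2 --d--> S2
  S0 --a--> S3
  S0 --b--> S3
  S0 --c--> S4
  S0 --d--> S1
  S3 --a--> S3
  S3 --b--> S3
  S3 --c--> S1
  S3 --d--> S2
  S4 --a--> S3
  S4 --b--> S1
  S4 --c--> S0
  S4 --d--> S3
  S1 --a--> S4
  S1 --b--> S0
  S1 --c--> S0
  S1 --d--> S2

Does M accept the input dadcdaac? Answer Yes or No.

Yes

start at S2
read 'd': S2 → S2
read 'a': S2 → S3
read 'd': S3 → S2
read 'c': S2 → S3
read 'd': S3 → S2
read 'a': S2 → S3
read 'a': S3 → S3
read 'c': S3 → S1
End state S1 is accepting.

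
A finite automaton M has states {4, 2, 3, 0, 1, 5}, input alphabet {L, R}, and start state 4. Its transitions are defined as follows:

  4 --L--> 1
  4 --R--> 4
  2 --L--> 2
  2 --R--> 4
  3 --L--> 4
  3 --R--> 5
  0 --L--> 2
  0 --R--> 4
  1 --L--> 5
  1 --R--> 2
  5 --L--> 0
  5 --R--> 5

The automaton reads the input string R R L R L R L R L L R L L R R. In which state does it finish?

4 → 4 → 4 → 1 → 2 → 2 → 4 → 1 → 2 → 2 → 2 → 4 → 1 → 5 → 5 → 5

5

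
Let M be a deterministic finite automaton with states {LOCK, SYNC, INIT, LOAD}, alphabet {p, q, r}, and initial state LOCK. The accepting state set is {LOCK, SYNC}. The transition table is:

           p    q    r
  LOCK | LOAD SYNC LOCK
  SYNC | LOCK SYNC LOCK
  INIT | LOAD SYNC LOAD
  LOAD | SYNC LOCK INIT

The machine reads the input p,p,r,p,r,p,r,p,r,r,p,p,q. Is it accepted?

Yes

start at LOCK
read 'p': LOCK → LOAD
read 'p': LOAD → SYNC
read 'r': SYNC → LOCK
read 'p': LOCK → LOAD
read 'r': LOAD → INIT
read 'p': INIT → LOAD
read 'r': LOAD → INIT
read 'p': INIT → LOAD
read 'r': LOAD → INIT
read 'r': INIT → LOAD
read 'p': LOAD → SYNC
read 'p': SYNC → LOCK
read 'q': LOCK → SYNC
End state SYNC is accepting.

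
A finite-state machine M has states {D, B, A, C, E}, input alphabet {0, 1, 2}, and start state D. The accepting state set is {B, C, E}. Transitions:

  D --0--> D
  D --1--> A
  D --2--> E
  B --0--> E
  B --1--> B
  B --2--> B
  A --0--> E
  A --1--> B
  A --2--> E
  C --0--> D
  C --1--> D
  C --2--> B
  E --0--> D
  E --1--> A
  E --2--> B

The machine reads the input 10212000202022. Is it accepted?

Trace: D -1-> A -0-> E -2-> B -1-> B -2-> B -0-> E -0-> D -0-> D -2-> E -0-> D -2-> E -0-> D -2-> E -2-> B
End state B is accepting.

Yes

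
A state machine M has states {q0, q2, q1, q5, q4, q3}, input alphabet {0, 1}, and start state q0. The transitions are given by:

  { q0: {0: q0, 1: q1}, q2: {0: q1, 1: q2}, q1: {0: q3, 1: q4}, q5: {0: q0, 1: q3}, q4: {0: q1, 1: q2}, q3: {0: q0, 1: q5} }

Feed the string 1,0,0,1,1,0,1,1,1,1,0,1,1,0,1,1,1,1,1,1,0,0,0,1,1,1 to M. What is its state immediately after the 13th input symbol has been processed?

Trace: q0 -1-> q1 -0-> q3 -0-> q0 -1-> q1 -1-> q4 -0-> q1 -1-> q4 -1-> q2 -1-> q2 -1-> q2 -0-> q1 -1-> q4 -1-> q2
After 13 symbols: q2.

q2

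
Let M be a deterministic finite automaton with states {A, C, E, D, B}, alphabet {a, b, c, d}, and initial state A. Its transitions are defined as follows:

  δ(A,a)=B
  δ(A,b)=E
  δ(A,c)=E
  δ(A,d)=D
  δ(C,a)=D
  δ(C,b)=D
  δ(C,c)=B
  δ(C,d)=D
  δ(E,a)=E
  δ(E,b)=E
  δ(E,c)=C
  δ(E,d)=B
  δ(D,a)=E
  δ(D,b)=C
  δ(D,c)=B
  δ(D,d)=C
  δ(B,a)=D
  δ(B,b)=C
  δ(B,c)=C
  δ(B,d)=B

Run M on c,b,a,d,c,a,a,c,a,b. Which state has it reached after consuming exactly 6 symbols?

Trace: A -c-> E -b-> E -a-> E -d-> B -c-> C -a-> D
After 6 symbols: D.

D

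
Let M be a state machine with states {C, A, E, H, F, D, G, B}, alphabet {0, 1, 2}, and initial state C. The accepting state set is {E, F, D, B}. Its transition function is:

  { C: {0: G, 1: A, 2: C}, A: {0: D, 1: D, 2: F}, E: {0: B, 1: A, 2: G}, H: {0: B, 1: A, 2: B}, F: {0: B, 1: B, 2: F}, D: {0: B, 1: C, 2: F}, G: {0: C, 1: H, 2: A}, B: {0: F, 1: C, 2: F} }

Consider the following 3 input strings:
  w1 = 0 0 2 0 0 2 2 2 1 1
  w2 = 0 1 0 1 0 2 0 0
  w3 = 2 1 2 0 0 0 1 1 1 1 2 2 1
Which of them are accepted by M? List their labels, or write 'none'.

w1: Trace: C -0-> G -0-> C -2-> C -0-> G -0-> C -2-> C -2-> C -2-> C -1-> A -1-> D  → end D, accepted
w2: Trace: C -0-> G -1-> H -0-> B -1-> C -0-> G -2-> A -0-> D -0-> B  → end B, accepted
w3: Trace: C -2-> C -1-> A -2-> F -0-> B -0-> F -0-> B -1-> C -1-> A -1-> D -1-> C -2-> C -2-> C -1-> A  → end A, rejected

w1, w2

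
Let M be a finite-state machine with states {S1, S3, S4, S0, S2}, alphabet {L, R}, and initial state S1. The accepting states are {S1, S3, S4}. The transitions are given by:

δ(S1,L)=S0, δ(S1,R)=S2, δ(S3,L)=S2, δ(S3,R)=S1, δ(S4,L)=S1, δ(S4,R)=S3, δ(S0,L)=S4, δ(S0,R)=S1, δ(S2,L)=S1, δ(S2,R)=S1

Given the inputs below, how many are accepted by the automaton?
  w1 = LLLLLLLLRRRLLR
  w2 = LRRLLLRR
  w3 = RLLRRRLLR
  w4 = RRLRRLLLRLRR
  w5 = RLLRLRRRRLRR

w1: S1 → S0 → S4 → S1 → S0 → S4 → S1 → S0 → S4 → S3 → S1 → S2 → S1 → S0 → S1  → end S1, accepted
w2: S1 → S0 → S1 → S2 → S1 → S0 → S4 → S3 → S1  → end S1, accepted
w3: S1 → S2 → S1 → S0 → S1 → S2 → S1 → S0 → S4 → S3  → end S3, accepted
w4: S1 → S2 → S1 → S0 → S1 → S2 → S1 → S0 → S4 → S3 → S2 → S1 → S2  → end S2, rejected
w5: S1 → S2 → S1 → S0 → S1 → S0 → S1 → S2 → S1 → S2 → S1 → S2 → S1  → end S1, accepted

4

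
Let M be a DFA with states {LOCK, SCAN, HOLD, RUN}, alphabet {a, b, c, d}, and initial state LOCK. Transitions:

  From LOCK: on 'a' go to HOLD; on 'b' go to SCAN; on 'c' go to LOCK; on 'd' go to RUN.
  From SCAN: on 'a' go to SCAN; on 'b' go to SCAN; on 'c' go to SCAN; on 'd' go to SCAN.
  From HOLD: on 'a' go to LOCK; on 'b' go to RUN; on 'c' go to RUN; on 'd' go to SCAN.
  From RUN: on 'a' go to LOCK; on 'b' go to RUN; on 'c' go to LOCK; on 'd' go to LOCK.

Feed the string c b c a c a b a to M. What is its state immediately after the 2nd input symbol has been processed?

LOCK → LOCK → SCAN
After 2 symbols: SCAN.

SCAN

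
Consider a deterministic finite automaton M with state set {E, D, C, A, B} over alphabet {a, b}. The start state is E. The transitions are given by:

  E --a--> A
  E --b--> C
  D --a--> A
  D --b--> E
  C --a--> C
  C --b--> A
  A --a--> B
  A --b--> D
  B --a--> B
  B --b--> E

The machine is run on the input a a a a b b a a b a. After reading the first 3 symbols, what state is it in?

Trace: E -a-> A -a-> B -a-> B
After 3 symbols: B.

B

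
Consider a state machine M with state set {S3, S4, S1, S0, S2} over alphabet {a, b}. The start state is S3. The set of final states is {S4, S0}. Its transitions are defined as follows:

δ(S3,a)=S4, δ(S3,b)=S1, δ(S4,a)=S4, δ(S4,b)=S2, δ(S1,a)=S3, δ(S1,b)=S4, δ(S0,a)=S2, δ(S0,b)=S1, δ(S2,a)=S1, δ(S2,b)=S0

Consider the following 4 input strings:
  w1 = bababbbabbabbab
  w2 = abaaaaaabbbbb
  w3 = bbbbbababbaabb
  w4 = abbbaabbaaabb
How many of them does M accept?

w1:
  start at S3
  read 'b': S3 → S1
  read 'a': S1 → S3
  read 'b': S3 → S1
  read 'a': S1 → S3
  read 'b': S3 → S1
  read 'b': S1 → S4
  read 'b': S4 → S2
  read 'a': S2 → S1
  read 'b': S1 → S4
  read 'b': S4 → S2
  read 'a': S2 → S1
  read 'b': S1 → S4
  read 'b': S4 → S2
  read 'a': S2 → S1
  read 'b': S1 → S4
  end S4, accepted
w2:
  start at S3
  read 'a': S3 → S4
  read 'b': S4 → S2
  read 'a': S2 → S1
  read 'a': S1 → S3
  read 'a': S3 → S4
  read 'a': S4 → S4
  read 'a': S4 → S4
  read 'a': S4 → S4
  read 'b': S4 → S2
  read 'b': S2 → S0
  read 'b': S0 → S1
  read 'b': S1 → S4
  read 'b': S4 → S2
  end S2, rejected
w3:
  start at S3
  read 'b': S3 → S1
  read 'b': S1 → S4
  read 'b': S4 → S2
  read 'b': S2 → S0
  read 'b': S0 → S1
  read 'a': S1 → S3
  read 'b': S3 → S1
  read 'a': S1 → S3
  read 'b': S3 → S1
  read 'b': S1 → S4
  read 'a': S4 → S4
  read 'a': S4 → S4
  read 'b': S4 → S2
  read 'b': S2 → S0
  end S0, accepted
w4:
  start at S3
  read 'a': S3 → S4
  read 'b': S4 → S2
  read 'b': S2 → S0
  read 'b': S0 → S1
  read 'a': S1 → S3
  read 'a': S3 → S4
  read 'b': S4 → S2
  read 'b': S2 → S0
  read 'a': S0 → S2
  read 'a': S2 → S1
  read 'a': S1 → S3
  read 'b': S3 → S1
  read 'b': S1 → S4
  end S4, accepted

3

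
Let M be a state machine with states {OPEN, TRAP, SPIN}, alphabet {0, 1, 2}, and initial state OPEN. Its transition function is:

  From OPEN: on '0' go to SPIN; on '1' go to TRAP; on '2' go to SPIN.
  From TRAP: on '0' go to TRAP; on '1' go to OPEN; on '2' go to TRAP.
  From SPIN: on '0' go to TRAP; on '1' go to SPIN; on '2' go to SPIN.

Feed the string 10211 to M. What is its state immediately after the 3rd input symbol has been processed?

start at OPEN
read '1': OPEN → TRAP
read '0': TRAP → TRAP
read '2': TRAP → TRAP
After 3 symbols: TRAP.

TRAP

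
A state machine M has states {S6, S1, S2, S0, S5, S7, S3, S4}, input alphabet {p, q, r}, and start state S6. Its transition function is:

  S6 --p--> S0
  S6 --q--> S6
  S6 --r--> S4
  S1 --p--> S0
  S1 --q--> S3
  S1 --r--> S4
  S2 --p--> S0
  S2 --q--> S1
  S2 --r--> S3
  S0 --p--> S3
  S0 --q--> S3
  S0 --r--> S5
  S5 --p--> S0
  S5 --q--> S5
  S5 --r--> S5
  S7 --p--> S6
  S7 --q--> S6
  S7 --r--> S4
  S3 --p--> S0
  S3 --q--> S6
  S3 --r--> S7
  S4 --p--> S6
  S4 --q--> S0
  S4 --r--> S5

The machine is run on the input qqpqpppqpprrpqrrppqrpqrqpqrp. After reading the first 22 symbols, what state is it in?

start at S6
read 'q': S6 → S6
read 'q': S6 → S6
read 'p': S6 → S0
read 'q': S0 → S3
read 'p': S3 → S0
read 'p': S0 → S3
read 'p': S3 → S0
read 'q': S0 → S3
read 'p': S3 → S0
read 'p': S0 → S3
read 'r': S3 → S7
read 'r': S7 → S4
read 'p': S4 → S6
read 'q': S6 → S6
read 'r': S6 → S4
read 'r': S4 → S5
read 'p': S5 → S0
read 'p': S0 → S3
read 'q': S3 → S6
read 'r': S6 → S4
read 'p': S4 → S6
read 'q': S6 → S6
After 22 symbols: S6.

S6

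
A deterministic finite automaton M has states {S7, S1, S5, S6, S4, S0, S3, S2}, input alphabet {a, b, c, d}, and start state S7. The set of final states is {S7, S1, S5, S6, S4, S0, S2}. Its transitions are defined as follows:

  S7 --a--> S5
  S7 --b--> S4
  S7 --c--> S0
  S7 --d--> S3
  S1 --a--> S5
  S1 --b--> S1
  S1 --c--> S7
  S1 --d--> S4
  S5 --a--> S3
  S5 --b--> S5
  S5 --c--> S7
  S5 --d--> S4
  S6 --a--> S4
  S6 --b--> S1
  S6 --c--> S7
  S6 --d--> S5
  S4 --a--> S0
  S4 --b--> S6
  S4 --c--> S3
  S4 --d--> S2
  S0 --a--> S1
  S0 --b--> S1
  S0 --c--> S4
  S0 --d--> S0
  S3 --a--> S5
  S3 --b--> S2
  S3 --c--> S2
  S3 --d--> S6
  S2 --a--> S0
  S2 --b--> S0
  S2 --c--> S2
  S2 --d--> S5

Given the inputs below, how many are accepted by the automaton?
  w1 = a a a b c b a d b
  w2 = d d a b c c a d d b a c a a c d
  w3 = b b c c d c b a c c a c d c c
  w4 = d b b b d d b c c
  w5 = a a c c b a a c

w1: S7 → S5 → S3 → S5 → S5 → S7 → S4 → S0 → S0 → S1  → end S1, accepted
w2: S7 → S3 → S6 → S4 → S6 → S7 → S0 → S1 → S4 → S2 → S0 → S1 → S7 → S5 → S3 → S2 → S5  → end S5, accepted
w3: S7 → S4 → S6 → S7 → S0 → S0 → S4 → S6 → S4 → S3 → S2 → S0 → S4 → S2 → S2 → S2  → end S2, accepted
w4: S7 → S3 → S2 → S0 → S1 → S4 → S2 → S0 → S4 → S3  → end S3, rejected
w5: S7 → S5 → S3 → S2 → S2 → S0 → S1 → S5 → S7  → end S7, accepted

4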